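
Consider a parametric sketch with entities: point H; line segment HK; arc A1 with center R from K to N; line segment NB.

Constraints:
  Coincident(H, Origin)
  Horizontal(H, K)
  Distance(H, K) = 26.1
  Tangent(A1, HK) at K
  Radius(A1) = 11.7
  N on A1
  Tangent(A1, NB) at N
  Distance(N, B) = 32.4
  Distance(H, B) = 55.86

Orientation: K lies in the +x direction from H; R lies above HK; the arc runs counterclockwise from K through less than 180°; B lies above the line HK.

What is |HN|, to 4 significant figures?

40.03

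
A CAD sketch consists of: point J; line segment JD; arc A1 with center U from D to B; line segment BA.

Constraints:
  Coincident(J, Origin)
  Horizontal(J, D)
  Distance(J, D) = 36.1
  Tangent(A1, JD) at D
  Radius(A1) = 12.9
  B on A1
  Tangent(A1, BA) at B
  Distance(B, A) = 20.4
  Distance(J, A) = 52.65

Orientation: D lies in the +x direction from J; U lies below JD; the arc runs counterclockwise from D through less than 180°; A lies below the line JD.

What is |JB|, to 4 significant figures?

32.73

Checks: ∠(UD, DJ) = 90.00° ✓; |UD| = 12.90 ✓; |UB| = 12.90 ✓; ∠(UB, BA) = 90.00° ✓; |BA| = 20.40 ✓; |JA| = 52.65 ✓.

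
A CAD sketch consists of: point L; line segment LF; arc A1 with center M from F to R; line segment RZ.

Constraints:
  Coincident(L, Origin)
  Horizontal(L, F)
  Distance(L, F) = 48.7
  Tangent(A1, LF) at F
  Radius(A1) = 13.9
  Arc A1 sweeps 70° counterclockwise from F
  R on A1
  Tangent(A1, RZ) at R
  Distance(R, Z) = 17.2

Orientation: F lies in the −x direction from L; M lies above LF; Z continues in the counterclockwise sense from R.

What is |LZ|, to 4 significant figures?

39.06

On A1, F sits at bearing -90° from M; a 70° counterclockwise sweep puts R at bearing -20°, so R = M + 13.9·(cos -20°, sin -20°) = (-35.64, 9.146). Since A1 is tangent to RZ there, MR ⟂ RZ, so RZ runs along (−sin -20°, cos -20°); with |RZ| = 17.2, Z = (-29.76, 25.31). Then |LZ| = |Z − L| = 39.06.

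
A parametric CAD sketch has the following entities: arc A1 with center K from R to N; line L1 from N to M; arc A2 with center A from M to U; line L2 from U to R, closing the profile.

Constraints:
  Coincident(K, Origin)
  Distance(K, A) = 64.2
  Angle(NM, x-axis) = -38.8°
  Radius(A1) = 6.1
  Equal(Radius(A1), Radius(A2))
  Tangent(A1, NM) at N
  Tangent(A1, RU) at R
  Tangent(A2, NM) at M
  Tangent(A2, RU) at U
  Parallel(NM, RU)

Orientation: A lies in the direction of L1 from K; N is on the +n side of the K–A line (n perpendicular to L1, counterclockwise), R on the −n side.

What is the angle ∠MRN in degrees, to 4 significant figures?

79.24°

The slot axis is L1's direction at -38.8°, so u = (cos -38.8°, sin -38.8°) = (0.7793, -0.6266) and n = (−sin -38.8°, cos -38.8°) = (0.6266, 0.7793). K is at the origin and A lies 64.2 along u from K, so A = 64.2·u = (50.03, -40.23). Tangency of A1 to both parallel lines with radius 6.1 puts N and R at K ± 6.1·n: N = (3.822, 4.754), R = (-3.822, -4.754). Equal radii place M and U the same way about A: M = A + 6.1·n = (53.86, -35.47), U = A − 6.1·n = (46.21, -44.98). Then cos ∠MRN = RM·RN / (|RM||RN|), giving 79.24°.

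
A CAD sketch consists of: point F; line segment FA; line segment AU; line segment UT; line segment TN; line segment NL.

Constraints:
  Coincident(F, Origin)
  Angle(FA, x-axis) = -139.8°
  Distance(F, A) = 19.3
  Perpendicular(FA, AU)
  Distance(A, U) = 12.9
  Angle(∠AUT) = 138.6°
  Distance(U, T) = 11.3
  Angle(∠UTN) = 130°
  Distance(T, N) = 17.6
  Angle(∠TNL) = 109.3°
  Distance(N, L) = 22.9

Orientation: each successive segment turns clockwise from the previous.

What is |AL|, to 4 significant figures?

32.12

∠UTN = 130.0° gives TN at 38.80° from the x-axis; with |TN| = 17.6, N = (-9.115, 19.72). ∠TNL = 109.3° gives NL at -31.90° from the x-axis; with |NL| = 22.9, L = (10.33, 7.620). Then |AL| = |L − A| = 32.12.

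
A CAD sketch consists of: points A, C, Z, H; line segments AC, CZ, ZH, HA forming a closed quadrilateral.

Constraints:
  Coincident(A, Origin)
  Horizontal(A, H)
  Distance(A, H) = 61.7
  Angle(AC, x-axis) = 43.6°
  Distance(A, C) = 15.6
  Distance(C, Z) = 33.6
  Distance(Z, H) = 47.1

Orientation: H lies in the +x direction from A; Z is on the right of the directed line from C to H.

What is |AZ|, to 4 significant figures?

29.46

Checks: |CZ| = 33.60 ✓; |ZH| = 47.10 ✓.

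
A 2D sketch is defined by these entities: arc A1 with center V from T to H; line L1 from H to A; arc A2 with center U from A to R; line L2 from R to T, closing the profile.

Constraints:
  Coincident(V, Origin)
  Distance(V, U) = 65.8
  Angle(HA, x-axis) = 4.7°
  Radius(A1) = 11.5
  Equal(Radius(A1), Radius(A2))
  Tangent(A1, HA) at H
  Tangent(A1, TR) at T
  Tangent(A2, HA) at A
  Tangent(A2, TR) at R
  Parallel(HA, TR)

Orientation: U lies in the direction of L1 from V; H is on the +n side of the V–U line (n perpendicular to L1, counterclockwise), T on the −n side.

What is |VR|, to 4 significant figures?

66.80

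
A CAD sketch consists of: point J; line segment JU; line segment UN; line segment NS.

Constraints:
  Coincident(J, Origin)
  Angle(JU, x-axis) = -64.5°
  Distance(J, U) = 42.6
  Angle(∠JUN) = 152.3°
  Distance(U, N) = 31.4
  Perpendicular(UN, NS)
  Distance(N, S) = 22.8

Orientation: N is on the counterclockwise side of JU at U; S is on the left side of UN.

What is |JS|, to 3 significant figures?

69.2

∠JUN = 152.3°, so UN runs at -64.5° + (180° − 152.3°) = -36.8° from the x-axis; with |UN| = 31.4, N = U + 31.4·(cos -36.8°, sin -36.8°) = (43.5, -57.3). UN is perpendicular to NS; with |NS| = 22.8 on the left of UN, S = N + 22.8·(0.599, 0.801) = (57.1, -39.0). Then |JS| = |S − J| = 69.2.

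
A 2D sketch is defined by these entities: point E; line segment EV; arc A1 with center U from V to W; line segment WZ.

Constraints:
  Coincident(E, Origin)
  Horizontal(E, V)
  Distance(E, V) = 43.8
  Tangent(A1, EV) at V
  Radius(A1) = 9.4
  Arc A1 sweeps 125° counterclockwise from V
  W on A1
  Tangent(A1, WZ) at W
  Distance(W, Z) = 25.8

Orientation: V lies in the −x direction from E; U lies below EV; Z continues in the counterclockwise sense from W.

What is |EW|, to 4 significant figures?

53.58

A1 meets EV tangentially, so UV is at right angles to EV, so U = V + (0, -9.4) = (-43.80, -9.400). On A1, V sits at bearing 90° from U; a 125° counterclockwise sweep puts W at bearing 215°, so W = U + 9.4·(cos 215°, sin 215°) = (-51.50, -14.79). Then |EW| = |W − E| = 53.58.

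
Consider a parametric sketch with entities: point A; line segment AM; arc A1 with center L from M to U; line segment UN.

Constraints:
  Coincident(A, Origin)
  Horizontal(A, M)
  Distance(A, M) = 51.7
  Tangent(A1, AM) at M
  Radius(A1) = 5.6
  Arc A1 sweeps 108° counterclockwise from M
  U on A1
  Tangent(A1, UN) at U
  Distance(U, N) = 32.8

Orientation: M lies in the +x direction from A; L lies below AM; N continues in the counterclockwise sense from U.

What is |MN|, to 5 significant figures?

38.824

A is at the origin; A and M share the same y with |AM| = 51.7 and M on the +x side, so M = (51.700, 0.0000). The tangent condition forces LM to be normal to AM, so L = M + (0, -5.6) = (51.700, -5.6000). On A1, M sits at bearing 90° from L; a 108° counterclockwise sweep puts U at bearing 198°, so U = L + 5.6·(cos 198°, sin 198°) = (46.374, -7.3305). Since A1 is tangent to UN there, LU ⟂ UN, so UN runs along (−sin 198°, cos 198°); with |UN| = 32.8, N = (56.510, -38.525). Then |MN| = |N − M| = 38.824.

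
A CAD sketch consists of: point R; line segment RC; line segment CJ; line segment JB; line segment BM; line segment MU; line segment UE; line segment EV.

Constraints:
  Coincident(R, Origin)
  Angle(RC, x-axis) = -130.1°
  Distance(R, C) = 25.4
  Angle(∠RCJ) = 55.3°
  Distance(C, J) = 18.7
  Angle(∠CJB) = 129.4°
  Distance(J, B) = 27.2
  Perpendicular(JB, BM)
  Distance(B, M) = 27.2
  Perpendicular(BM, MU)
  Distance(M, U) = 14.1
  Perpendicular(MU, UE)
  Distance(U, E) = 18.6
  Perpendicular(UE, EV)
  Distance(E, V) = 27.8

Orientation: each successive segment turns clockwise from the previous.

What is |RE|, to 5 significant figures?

7.9389

BM ⟂ MU, so MU runs at -125.40°; with |MU| = 14.1, U = (8.4964, -6.4615). The perpendicularity gives UE at right angles to MU, so UE runs at 144.60°; with |UE| = 18.6, E = (-6.6650, 4.3132). Then |RE| = |E − R| = 7.9389.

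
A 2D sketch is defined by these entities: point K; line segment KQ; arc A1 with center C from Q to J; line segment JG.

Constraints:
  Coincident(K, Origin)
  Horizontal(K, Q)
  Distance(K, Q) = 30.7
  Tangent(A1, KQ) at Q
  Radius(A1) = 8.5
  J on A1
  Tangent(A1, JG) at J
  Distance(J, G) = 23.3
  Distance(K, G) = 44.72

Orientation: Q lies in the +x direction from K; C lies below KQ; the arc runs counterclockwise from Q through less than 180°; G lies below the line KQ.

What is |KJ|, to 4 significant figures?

25.22

Checks: |CJ| = 8.500 ✓; ∠(CJ, JG) = 90.00° ✓; |JG| = 23.30 ✓; |KG| = 44.72 ✓.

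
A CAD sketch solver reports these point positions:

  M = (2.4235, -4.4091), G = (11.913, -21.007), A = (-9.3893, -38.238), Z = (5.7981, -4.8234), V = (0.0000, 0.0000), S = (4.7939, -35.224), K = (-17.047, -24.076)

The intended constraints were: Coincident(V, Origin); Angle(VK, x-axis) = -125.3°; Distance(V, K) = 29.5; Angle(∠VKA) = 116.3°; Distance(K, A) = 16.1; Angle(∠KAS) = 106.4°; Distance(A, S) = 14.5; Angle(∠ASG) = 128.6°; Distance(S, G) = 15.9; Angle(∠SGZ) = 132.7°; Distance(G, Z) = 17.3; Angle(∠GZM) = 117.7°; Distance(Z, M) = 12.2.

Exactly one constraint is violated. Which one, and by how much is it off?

Distance(Z, M) = 12.2 — off by 8.80.

V = (0.00, 0.00) ✓; VK at -125.3° ✓; |VK| = 29.50 ✓; ∠VKA = 116.3° ✓; |KA| = 16.10 ✓; ∠KAS = 106.4° ✓; |AS| = 14.50 ✓; ∠ASG = 128.6° ✓; |SG| = 15.90 ✓; ∠SGZ = 132.7° ✓; |GZ| = 17.30 ✓; ∠GZM = 117.7° ✓; |ZM| = 3.400 ✗.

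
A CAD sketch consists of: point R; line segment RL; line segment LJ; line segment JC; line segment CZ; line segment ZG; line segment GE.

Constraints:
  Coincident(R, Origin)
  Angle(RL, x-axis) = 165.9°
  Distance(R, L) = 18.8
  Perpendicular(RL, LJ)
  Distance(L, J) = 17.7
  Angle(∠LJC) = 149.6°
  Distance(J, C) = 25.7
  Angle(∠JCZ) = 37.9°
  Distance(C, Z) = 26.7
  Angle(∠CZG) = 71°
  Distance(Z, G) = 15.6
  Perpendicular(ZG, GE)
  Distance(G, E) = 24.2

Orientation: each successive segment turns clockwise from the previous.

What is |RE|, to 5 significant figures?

42.199

R is at the origin; RL runs at 165.9° with length 18.8, so L = (-18.234, 4.5800). RL ⟂ LJ, so LJ runs at 75.900°; with |LJ| = 17.7, J = (-13.922, 21.747). ∠LJC = 149.6° gives JC at 45.500° from the x-axis; with |JC| = 25.7, C = (4.0918, 40.077). ∠JCZ = 37.9° gives CZ at -96.600° from the x-axis; with |CZ| = 26.7, Z = (1.0229, 13.554). ∠CZG = 71.0° gives ZG at 154.40° from the x-axis; with |ZG| = 15.6, G = (-13.046, 20.295). ZG is perpendicular to GE, so GE runs at 64.400°; with |GE| = 24.2, E = (-2.5892, 42.119). Then |RE| = |E − R| = 42.199.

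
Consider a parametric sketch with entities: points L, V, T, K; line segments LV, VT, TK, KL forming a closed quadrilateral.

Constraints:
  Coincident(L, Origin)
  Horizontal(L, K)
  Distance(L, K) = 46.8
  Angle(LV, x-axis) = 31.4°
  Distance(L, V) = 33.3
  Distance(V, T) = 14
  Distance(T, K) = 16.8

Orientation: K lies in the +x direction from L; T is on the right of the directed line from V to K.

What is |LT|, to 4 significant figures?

30.56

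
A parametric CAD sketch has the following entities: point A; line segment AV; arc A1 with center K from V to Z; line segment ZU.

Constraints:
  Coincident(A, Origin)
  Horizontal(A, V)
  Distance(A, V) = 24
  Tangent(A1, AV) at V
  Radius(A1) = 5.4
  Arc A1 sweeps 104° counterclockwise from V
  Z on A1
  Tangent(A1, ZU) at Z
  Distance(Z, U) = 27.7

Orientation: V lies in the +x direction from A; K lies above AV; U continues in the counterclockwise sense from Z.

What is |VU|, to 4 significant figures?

33.62

A is at the origin; AV is horizontal with |AV| = 24.0 and V on the +x side, so V = (24.00, 0.000). The tangent condition forces KV to be normal to AV, so K = V + (0, 5.4) = (24.00, 5.400). On A1, V sits at bearing -90° from K; a 104° counterclockwise sweep puts Z at bearing 14°, so Z = K + 5.4·(cos 14°, sin 14°) = (29.24, 6.706). Since A1 is tangent to ZU there, KZ ⟂ ZU, so ZU runs along (−sin 14°, cos 14°); with |ZU| = 27.7, U = (22.54, 33.58). Then |VU| = |U − V| = 33.62.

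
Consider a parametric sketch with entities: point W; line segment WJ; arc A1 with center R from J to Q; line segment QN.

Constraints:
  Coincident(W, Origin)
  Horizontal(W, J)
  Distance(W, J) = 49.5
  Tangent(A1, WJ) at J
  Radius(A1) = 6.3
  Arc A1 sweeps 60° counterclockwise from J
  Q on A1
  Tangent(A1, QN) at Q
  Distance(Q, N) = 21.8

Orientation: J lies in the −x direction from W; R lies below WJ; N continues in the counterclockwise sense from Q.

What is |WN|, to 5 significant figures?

69.443

W is at the origin; WJ is horizontal with |WJ| = 49.5 and J on the −x side, so J = (-49.500, 0.0000). The tangent condition forces RJ to be normal to WJ, so R = J + (0, -6.3) = (-49.500, -6.3000). On A1, J sits at bearing 90° from R; a 60° counterclockwise sweep puts Q at bearing 150°, so Q = R + 6.3·(cos 150°, sin 150°) = (-54.956, -3.1500). Tangency of A1 to QN means the radius RQ is perpendicular to QN, so QN runs along (−sin 150°, cos 150°); with |QN| = 21.8, N = (-65.856, -22.029). Then |WN| = |N − W| = 69.443.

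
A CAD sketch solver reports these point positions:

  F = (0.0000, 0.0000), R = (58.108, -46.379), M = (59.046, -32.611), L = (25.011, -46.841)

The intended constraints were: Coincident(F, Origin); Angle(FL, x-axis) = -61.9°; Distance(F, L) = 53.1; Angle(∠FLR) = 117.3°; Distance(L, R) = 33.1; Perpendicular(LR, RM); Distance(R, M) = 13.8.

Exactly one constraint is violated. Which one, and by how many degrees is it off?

Perpendicular(LR, RM) — off by 4.70°.

F = (0.00, 0.00) ✓; FL at -61.90° ✓; |FL| = 53.10 ✓; ∠FLR = 117.3° ✓; |LR| = 33.10 ✓; ∠(LR, RM) = 85.30° ✗; |RM| = 13.80 ✓.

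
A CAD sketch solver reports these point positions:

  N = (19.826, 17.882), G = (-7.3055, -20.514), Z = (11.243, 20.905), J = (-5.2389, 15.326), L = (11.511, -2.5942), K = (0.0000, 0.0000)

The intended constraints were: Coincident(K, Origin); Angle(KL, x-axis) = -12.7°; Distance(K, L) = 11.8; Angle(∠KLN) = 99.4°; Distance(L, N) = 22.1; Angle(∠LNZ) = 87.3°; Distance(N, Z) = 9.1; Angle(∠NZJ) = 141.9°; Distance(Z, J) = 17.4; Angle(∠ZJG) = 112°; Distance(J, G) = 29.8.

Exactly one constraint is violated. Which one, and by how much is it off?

Distance(J, G) = 29.8 — off by 6.10.

K = (0.00, 0.00) ✓; KL at -12.70° ✓; |KL| = 11.80 ✓; ∠KLN = 99.40° ✓; |LN| = 22.10 ✓; ∠LNZ = 87.30° ✓; |NZ| = 9.100 ✓; ∠NZJ = 141.9° ✓; |ZJ| = 17.40 ✓; ∠ZJG = 112.0° ✓; |JG| = 35.90 ✗.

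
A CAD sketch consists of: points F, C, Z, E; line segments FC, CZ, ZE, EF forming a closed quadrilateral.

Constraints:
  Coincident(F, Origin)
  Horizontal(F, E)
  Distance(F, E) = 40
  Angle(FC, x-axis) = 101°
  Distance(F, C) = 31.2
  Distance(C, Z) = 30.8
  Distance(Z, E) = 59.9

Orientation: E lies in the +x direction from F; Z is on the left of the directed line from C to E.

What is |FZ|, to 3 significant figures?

55.8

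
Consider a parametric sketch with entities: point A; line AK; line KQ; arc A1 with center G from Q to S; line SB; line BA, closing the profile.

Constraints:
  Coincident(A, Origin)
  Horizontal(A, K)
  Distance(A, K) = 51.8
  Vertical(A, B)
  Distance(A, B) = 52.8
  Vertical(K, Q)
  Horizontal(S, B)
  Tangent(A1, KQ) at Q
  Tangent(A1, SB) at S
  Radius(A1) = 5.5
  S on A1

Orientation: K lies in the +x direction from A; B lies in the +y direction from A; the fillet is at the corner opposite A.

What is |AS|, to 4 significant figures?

70.22

A is at the origin; A and K share the same y with |AK| = 51.8 and K on the +x side, so K = (51.80, 0.000). A and B share the same x with |AB| = 52.8 and B on the +y side, so B = (0.000, 52.80). The virtual corner opposite A is at (51.80, 52.80). The tangent condition forces GQ to be normal to KQ and tangency of A1 to SB means the radius GS is perpendicular to SB, with radius 5.5, so the center G sits 5.5 in from both sides at G = (46.30, 47.30). That places the tangent points at Q = (51.80, 47.30) on KQ and S = (46.30, 52.80) on SB. Then |AS| = |S − A| = 70.22.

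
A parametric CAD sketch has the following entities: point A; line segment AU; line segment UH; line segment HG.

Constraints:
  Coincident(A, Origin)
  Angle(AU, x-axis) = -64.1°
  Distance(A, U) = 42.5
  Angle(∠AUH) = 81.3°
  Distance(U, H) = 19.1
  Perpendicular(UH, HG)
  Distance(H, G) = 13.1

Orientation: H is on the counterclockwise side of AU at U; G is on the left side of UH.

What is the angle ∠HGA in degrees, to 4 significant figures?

156.3°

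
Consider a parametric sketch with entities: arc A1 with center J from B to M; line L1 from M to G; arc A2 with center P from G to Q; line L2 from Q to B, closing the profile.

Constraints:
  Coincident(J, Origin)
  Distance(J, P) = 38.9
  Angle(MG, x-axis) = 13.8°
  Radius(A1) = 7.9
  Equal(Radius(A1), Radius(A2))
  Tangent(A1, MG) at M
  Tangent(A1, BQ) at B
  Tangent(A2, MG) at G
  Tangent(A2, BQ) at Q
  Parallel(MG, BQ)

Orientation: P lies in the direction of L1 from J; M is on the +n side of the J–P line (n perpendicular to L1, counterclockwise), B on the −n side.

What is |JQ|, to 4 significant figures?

39.69

Tangency of A1 to both parallel lines with radius 7.9 puts M and B at J ± 7.9·n: M = (-1.884, 7.672), B = (1.884, -7.672). Equal radii place G and Q the same way about P: G = P + 7.9·n = (35.89, 16.95), Q = P − 7.9·n = (39.66, 1.607). Then |JQ| = |Q − J| = 39.69.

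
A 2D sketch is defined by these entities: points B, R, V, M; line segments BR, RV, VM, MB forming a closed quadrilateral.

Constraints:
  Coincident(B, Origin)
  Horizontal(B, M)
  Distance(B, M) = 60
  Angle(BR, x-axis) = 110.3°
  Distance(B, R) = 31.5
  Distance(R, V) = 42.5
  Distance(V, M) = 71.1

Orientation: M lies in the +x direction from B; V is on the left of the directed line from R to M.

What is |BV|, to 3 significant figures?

62.0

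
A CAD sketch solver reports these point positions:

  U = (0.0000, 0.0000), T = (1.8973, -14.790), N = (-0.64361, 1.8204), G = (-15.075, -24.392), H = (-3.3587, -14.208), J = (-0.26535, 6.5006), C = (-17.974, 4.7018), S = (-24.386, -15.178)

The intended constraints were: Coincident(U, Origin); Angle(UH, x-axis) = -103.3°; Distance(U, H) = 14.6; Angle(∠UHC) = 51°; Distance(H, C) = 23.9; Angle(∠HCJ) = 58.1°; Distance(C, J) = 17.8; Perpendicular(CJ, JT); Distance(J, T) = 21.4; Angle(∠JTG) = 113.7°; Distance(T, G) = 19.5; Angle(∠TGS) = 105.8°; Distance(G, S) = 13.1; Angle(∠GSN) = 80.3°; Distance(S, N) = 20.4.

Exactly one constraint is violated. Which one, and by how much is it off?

Distance(S, N) = 20.4 — off by 8.80.

U = (0.00, 0.00) ✓; UH at -103.3° ✓; |UH| = 14.60 ✓; ∠UHC = 51.00° ✓; |HC| = 23.90 ✓; ∠HCJ = 58.10° ✓; |CJ| = 17.80 ✓; ∠(CJ, JT) = 90.00° ✓; |JT| = 21.40 ✓; ∠JTG = 113.7° ✓; |TG| = 19.50 ✓; ∠TGS = 105.8° ✓; |GS| = 13.10 ✓; ∠GSN = 80.30° ✓; |SN| = 29.20 ✗.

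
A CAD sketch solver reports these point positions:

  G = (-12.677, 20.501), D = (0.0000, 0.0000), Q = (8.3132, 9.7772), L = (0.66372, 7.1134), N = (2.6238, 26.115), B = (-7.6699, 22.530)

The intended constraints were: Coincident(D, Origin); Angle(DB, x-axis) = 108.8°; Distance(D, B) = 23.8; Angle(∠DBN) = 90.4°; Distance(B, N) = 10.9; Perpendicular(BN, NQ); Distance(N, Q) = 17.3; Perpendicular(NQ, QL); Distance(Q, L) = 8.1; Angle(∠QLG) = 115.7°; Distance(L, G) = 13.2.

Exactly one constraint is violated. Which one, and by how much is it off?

Distance(L, G) = 13.2 — off by 5.70.

D = (0.00, 0.00) ✓; DB at 108.8° ✓; |DB| = 23.80 ✓; ∠DBN = 90.40° ✓; |BN| = 10.90 ✓; ∠(BN, NQ) = 90.00° ✓; |NQ| = 17.30 ✓; ∠(NQ, QL) = 90.00° ✓; |QL| = 8.100 ✓; ∠QLG = 115.7° ✓; |LG| = 18.90 ✗.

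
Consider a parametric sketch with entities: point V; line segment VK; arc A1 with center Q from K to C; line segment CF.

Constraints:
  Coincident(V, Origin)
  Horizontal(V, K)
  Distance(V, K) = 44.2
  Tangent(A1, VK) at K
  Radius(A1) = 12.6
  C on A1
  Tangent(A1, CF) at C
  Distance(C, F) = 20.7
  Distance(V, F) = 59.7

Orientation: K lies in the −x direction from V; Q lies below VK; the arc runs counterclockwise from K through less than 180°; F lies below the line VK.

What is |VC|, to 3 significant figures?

58.5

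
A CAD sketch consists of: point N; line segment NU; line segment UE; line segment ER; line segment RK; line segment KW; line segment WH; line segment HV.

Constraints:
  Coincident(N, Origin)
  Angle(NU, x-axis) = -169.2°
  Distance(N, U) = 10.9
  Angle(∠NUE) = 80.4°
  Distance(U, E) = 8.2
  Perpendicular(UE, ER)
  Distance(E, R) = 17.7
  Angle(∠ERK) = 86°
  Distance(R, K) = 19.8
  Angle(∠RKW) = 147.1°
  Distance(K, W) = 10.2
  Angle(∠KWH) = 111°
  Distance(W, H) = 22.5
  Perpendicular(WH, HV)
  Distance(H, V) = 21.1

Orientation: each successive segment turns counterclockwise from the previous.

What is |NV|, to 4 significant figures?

17.14

∠KWH = 111.0° gives WH at -143.7° from the x-axis; with |WH| = 22.5, H = (-26.16, 6.663). WH ⟂ HV, so HV runs at -53.70°; with |HV| = 21.1, V = (-13.66, -10.34). Then |NV| = |V − N| = 17.14.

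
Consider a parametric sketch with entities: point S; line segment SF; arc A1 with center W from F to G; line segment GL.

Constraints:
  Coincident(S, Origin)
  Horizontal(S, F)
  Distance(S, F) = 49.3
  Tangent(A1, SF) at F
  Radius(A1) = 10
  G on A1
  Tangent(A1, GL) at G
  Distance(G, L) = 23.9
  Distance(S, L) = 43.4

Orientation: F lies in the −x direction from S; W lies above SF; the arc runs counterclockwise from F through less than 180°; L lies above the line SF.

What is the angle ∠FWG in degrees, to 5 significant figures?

70.860°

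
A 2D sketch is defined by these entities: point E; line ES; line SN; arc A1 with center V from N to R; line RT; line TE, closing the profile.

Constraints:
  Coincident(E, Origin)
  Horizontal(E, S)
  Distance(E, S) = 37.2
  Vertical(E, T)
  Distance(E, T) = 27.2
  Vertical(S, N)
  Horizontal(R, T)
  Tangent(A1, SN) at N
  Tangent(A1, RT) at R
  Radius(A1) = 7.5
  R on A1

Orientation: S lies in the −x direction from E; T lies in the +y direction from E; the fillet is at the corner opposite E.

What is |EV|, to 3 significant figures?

35.6

E is at the origin; E and S share the same y with |ES| = 37.2 and S on the −x side, so S = (-37.2, 0.00). ET is vertical with |ET| = 27.2 and T on the +y side, so T = (0.00, 27.2). The virtual corner opposite E is at (-37.2, 27.2). A1 meets SN tangentially, so VN is at right angles to SN and A1 meets RT tangentially, so VR is at right angles to RT, with radius 7.5, so the center V sits 7.5 in from both sides at V = (-29.7, 19.7). Then |EV| = |V − E| = 35.6.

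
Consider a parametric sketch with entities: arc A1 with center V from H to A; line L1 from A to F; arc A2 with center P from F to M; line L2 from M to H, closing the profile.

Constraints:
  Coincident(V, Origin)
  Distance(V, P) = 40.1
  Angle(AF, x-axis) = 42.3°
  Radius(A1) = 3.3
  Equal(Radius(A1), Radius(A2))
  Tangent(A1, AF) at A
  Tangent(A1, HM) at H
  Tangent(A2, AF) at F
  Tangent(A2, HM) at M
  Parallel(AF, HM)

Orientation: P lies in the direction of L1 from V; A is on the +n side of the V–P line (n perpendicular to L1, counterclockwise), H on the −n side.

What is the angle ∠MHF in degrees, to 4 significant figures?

9.346°

Tangency of A1 to both parallel lines with radius 3.3 puts A and H at V ± 3.3·n: A = (-2.221, 2.441), H = (2.221, -2.441). Equal radii place F and M the same way about P: F = P + 3.3·n = (27.44, 29.43), M = P − 3.3·n = (31.88, 24.55). Then cos ∠MHF = HM·HF / (|HM||HF|), giving 9.346°.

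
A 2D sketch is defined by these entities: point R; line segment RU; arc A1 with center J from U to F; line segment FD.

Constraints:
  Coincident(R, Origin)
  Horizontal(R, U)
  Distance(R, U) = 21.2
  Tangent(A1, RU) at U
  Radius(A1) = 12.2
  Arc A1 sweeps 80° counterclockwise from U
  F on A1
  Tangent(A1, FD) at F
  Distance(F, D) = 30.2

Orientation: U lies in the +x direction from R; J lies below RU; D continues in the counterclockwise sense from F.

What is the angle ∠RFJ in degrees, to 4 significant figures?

142.3°

R is at the origin; R and U share the same y with |RU| = 21.2 and U on the +x side, so U = (21.20, 0.000). Tangency of A1 to RU means the radius JU is perpendicular to RU, so J = U + (0, -12.2) = (21.20, -12.20). On A1, U sits at bearing 90° from J; an 80° counterclockwise sweep puts F at bearing 170°, so F = J + 12.2·(cos 170°, sin 170°) = (9.185, -10.08). Then cos ∠RFJ = FR·FJ / (|FR||FJ|), giving 142.3°.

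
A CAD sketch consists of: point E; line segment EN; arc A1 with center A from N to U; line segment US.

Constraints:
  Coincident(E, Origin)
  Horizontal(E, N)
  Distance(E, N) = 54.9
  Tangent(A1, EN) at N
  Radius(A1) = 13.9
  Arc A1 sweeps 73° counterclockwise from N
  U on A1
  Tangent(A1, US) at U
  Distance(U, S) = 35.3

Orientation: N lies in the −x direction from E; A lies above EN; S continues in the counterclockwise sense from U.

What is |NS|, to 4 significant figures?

49.58

On A1, N sits at bearing -90° from A; a 73° counterclockwise sweep puts U at bearing -17°, so U = A + 13.9·(cos -17°, sin -17°) = (-41.61, 9.836). Since A1 is tangent to US there, AU ⟂ US, so US runs along (−sin -17°, cos -17°); with |US| = 35.3, S = (-31.29, 43.59). Then |NS| = |S − N| = 49.58.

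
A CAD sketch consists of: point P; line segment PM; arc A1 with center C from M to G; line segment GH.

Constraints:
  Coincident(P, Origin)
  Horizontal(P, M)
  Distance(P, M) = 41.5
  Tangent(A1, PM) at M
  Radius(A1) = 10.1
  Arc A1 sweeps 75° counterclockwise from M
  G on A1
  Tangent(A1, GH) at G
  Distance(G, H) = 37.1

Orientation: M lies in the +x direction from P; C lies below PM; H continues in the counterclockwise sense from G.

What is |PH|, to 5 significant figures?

48.652

P is at the origin; PM is horizontal with |PM| = 41.5 and M on the +x side, so M = (41.500, 0.0000). Since A1 is tangent to PM there, CM ⟂ PM, so C = M + (0, -10.1) = (41.500, -10.100). On A1, M sits at bearing 90° from C; a 75° counterclockwise sweep puts G at bearing 165°, so G = C + 10.1·(cos 165°, sin 165°) = (31.744, -7.4859). A1 meets GH tangentially, so CG is at right angles to GH, so GH runs along (−sin 165°, cos 165°); with |GH| = 37.1, H = (22.142, -43.322). Then |PH| = |H − P| = 48.652.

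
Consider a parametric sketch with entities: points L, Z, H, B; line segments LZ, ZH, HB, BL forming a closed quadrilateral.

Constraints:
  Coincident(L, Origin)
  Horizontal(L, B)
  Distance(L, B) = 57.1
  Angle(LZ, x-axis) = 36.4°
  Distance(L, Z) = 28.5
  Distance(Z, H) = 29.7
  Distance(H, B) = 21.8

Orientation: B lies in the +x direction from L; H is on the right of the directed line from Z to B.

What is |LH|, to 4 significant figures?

38.38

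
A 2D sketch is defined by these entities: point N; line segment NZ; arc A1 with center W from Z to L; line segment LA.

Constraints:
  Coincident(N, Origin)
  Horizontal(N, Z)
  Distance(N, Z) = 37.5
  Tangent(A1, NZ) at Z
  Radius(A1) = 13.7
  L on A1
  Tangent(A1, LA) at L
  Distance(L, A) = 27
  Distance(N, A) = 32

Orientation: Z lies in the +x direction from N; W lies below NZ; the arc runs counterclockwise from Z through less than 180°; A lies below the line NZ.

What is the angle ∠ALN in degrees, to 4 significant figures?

73.30°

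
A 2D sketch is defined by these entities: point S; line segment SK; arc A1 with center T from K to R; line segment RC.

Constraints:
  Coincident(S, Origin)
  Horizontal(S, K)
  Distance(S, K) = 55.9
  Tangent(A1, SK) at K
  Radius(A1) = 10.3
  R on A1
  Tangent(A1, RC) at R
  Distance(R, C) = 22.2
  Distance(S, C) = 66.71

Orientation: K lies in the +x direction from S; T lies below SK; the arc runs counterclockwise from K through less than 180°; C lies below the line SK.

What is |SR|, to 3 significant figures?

49.1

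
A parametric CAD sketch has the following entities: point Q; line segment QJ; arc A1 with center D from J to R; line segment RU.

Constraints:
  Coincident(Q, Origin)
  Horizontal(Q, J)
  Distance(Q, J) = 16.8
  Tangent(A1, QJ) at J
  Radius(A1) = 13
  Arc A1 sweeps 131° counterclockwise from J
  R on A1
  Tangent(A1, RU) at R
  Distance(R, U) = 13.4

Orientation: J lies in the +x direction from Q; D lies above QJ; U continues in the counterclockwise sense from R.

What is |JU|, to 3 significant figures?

31.7

Q is at the origin; Q and J share the same y with |QJ| = 16.8 and J on the +x side, so J = (16.8, 0.00). A1 meets QJ tangentially, so DJ is at right angles to QJ, so D = J + (0, 13) = (16.8, 13.0). On A1, J sits at bearing -90° from D; a 131° counterclockwise sweep puts R at bearing 41°, so R = D + 13.0·(cos 41°, sin 41°) = (26.6, 21.5). Since A1 is tangent to RU there, DR ⟂ RU, so RU runs along (−sin 41°, cos 41°); with |RU| = 13.4, U = (17.8, 31.6). Then |JU| = |U − J| = 31.7.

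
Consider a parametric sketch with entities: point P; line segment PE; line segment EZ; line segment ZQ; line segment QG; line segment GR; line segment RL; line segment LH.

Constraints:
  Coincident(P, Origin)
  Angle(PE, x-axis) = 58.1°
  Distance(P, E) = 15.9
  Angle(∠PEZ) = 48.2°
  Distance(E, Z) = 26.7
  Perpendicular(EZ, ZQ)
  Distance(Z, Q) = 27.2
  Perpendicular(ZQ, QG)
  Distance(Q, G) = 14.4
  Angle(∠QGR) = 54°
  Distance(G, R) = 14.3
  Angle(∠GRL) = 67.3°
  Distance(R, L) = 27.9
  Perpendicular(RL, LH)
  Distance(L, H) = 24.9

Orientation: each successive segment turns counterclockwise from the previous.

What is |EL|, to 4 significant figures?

52.89

P is at the origin; PE runs at 58.1° with length 15.9, so E = (8.402, 13.50). ∠PEZ = 48.2° gives EZ at -170.1° from the x-axis; with |EZ| = 26.7, Z = (-17.90, 8.908). EZ is perpendicular to ZQ, so ZQ runs at -80.10°; with |ZQ| = 27.2, Q = (-13.22, -17.89). ZQ ⟂ QG, so QG runs at 9.900°; with |QG| = 14.4, G = (0.9618, -15.41). ∠QGR = 54.0° gives GR at 135.9° from the x-axis; with |GR| = 14.3, R = (-9.307, -5.459). ∠GRL = 67.3° gives RL at -111.4° from the x-axis; with |RL| = 27.9, L = (-19.49, -31.44). Then |EL| = |L − E| = 52.89.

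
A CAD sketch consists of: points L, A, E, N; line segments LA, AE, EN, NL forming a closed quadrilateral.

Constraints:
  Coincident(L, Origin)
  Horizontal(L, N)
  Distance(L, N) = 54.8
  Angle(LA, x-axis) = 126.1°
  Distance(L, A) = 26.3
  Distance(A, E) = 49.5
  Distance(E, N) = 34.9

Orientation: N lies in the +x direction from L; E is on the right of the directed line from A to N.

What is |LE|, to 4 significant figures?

24.55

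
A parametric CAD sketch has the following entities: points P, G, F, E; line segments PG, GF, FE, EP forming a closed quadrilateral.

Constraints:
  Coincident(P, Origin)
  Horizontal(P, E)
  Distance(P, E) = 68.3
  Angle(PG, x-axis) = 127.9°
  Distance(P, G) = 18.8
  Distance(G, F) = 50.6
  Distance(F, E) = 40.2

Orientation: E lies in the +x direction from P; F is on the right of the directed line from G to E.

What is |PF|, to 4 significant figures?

33.25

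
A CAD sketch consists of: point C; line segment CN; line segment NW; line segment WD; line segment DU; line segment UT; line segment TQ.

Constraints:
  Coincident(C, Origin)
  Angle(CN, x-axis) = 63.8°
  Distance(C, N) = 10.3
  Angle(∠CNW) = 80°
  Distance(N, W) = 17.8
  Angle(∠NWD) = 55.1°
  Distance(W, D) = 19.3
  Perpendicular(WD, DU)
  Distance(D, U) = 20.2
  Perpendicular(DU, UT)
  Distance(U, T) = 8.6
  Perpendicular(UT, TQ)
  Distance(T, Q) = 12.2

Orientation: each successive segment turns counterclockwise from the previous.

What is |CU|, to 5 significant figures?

13.000

∠NWD = 55.1° gives WD at -71.300° from the x-axis; with |WD| = 19.3, D = (-6.3579, -4.0734). The perpendicularity gives DU at right angles to WD, so DU runs at 18.700°; with |DU| = 20.2, U = (12.776, 2.4030). Then |CU| = |U − C| = 13.000.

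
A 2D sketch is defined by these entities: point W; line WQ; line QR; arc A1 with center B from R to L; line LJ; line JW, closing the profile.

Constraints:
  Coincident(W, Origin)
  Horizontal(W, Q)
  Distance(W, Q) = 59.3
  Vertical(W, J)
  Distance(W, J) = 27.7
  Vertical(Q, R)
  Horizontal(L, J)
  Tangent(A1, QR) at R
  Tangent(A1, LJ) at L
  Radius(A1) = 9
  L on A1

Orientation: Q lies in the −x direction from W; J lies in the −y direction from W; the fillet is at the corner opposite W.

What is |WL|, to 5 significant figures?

57.423

W is at the origin; W and Q share the same y with |WQ| = 59.3 and Q on the −x side, so Q = (-59.300, 0.0000). W and J share the same x with |WJ| = 27.7 and J on the −y side, so J = (0.0000, -27.700). The virtual corner opposite W is at (-59.300, -27.700). A1 meets QR tangentially, so BR is at right angles to QR and the tangent condition forces BL to be normal to LJ, with radius 9.0, so the center B sits 9.0 in from both sides at B = (-50.300, -18.700). That places the tangent points at R = (-59.300, -18.700) on QR and L = (-50.300, -27.700) on LJ. Then |WL| = |L − W| = 57.423.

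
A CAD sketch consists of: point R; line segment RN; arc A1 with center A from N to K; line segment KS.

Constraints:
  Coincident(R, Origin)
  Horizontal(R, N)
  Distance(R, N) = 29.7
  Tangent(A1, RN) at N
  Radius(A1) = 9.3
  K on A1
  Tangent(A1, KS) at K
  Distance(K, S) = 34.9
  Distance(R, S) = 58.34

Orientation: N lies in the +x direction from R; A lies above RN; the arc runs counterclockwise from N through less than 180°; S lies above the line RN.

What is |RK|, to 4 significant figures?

40.17

Checks: |AK| = 9.300 ✓; ∠(AK, KS) = 90.00° ✓; |KS| = 34.90 ✓; |RS| = 58.34 ✓.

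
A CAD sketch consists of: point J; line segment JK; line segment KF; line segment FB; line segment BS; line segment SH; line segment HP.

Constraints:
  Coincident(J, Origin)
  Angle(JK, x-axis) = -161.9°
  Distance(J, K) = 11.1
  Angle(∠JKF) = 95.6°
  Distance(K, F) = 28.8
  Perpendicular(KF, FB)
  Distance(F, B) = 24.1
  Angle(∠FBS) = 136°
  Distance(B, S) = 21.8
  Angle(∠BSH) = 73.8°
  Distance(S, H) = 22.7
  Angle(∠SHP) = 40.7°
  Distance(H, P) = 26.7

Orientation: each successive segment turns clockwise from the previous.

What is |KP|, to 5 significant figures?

39.993

∠BSH = 73.8° gives SH at -126.50° from the x-axis; with |SH| = 22.7, H = (6.8841, 6.7988). ∠SHP = 40.7° gives HP at 94.200° from the x-axis; with |HP| = 26.7, P = (4.9287, 33.427). Then |KP| = |P − K| = 39.993.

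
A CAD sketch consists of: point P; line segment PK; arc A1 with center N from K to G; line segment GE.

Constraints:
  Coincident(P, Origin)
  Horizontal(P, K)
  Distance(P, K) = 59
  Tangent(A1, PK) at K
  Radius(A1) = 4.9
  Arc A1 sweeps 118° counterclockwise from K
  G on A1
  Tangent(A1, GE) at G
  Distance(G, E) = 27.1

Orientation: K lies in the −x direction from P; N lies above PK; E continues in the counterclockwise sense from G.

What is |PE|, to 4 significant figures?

74.24

P is at the origin; PK is horizontal with |PK| = 59.0 and K on the −x side, so K = (-59.00, 0.000). The tangent condition forces NK to be normal to PK, so N = K + (0, 4.9) = (-59.00, 4.900). On A1, K sits at bearing -90° from N; a 118° counterclockwise sweep puts G at bearing 28°, so G = N + 4.9·(cos 28°, sin 28°) = (-54.67, 7.200). Since A1 is tangent to GE there, NG ⟂ GE, so GE runs along (−sin 28°, cos 28°); with |GE| = 27.1, E = (-67.40, 31.13). Then |PE| = |E − P| = 74.24.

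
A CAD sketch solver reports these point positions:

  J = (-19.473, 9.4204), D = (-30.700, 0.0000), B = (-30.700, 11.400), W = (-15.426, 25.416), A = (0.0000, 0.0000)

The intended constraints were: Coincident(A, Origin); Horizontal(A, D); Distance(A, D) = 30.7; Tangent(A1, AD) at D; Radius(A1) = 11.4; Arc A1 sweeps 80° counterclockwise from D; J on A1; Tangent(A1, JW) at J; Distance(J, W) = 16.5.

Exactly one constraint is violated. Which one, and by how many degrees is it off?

Tangent(A1, JW) at J — off by 4.20°.

A = (0.00, 0.00) ✓; A.y = 0.00, D.y = 0.00 ✓; |AD| = 30.70 ✓; ∠(BD, DA) = 90.00° ✓; |BD| = 11.40 ✓; bearing(B→J) − bearing(B→D) = 80.00° ✓; |BJ| = 11.40 ✓; ∠(BJ, JW) = 94.20° ✗; |JW| = 16.50 ✓.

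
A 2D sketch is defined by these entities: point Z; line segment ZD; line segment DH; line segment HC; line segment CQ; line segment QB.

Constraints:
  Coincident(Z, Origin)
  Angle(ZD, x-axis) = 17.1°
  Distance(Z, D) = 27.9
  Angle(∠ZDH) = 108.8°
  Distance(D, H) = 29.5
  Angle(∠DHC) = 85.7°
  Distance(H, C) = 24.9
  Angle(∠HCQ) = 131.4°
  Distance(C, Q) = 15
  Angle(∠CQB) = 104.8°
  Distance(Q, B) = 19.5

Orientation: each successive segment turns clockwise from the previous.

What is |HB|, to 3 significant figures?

36.4

∠HCQ = 131.4° gives CQ at 163° from the x-axis; with |CQ| = 15.0, Q = (8.41, -24.4). ∠CQB = 104.8° gives QB at 87.8° from the x-axis; with |QB| = 19.5, B = (9.16, -4.87). Then |HB| = |B − H| = 36.4.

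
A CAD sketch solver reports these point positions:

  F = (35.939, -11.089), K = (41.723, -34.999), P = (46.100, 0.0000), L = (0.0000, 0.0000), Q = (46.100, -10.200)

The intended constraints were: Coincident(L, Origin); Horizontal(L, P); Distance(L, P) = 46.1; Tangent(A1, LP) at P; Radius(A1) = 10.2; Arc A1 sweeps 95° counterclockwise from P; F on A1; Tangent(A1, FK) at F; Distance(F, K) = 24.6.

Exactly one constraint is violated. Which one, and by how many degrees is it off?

Tangent(A1, FK) at F — off by 8.60°.

L = (0.00, 0.00) ✓; L.y = 0.00, P.y = 0.00 ✓; |LP| = 46.10 ✓; ∠(QP, PL) = 90.00° ✓; |QP| = 10.20 ✓; bearing(Q→F) − bearing(Q→P) = 95.00° ✓; |QF| = 10.20 ✓; ∠(QF, FK) = 81.40° ✗; |FK| = 24.60 ✓.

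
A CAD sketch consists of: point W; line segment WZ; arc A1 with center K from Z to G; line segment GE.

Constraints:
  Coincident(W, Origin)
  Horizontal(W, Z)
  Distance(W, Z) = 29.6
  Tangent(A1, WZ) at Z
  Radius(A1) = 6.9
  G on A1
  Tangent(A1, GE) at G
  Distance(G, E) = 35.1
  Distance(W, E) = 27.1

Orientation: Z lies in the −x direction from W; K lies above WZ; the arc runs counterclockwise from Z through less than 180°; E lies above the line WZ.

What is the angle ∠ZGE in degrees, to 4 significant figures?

157.2°

Checks: |KG| = 6.900 ✓; ∠(KG, GE) = 90.00° ✓; |GE| = 35.10 ✓; |WE| = 27.10 ✓.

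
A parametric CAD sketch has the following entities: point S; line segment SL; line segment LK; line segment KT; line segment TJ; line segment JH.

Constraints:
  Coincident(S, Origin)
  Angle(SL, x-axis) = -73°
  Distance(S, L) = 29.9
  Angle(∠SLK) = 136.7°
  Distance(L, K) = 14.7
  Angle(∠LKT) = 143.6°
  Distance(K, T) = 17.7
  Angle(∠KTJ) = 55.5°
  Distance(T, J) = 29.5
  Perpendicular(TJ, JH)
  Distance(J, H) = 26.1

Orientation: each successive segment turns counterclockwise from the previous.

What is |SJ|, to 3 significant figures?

22.8

S is at the origin; SL runs at -73.0° with length 29.9, so L = (8.74, -28.6). ∠SLK = 136.7° gives LK at -29.7° from the x-axis; with |LK| = 14.7, K = (21.5, -35.9). ∠LKT = 143.6° gives KT at 6.70° from the x-axis; with |KT| = 17.7, T = (39.1, -33.8). ∠KTJ = 55.5° gives TJ at 131° from the x-axis; with |TJ| = 29.5, J = (19.7, -11.6). Then |SJ| = |J − S| = 22.8.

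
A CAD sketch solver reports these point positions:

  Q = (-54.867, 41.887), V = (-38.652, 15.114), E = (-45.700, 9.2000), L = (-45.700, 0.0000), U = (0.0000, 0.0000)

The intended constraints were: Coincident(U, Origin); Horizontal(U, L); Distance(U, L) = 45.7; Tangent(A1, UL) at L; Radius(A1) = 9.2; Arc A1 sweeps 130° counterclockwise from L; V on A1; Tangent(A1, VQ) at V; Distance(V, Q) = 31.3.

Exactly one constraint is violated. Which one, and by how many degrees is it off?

Tangent(A1, VQ) at V — off by 8.80°.

U = (0.00, 0.00) ✓; U.y = 0.00, L.y = 0.00 ✓; |UL| = 45.70 ✓; ∠(EL, LU) = 90.00° ✓; |EL| = 9.200 ✓; bearing(E→V) − bearing(E→L) = 130.0° ✓; |EV| = 9.201 ✓; ∠(EV, VQ) = 98.80° ✗; |VQ| = 31.30 ✓.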